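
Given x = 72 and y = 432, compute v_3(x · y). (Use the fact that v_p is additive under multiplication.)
v_3(31104) = 5

v_p(x) = 2 (factor: 72 = 3^2 · 8); v_p(y) = 3 (factor: 432 = 3^3 · 16). Additivity: v_p(xy) = v_p(x) + v_p(y) = 2 + 3 = 5. (Direct check: xy = 31104 = 3^5 · (128).)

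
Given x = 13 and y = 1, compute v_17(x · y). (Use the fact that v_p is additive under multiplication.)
v_17(13) = 0

v_p(x) = 0 (factor: 13 = 17^0 · 13); v_p(y) = 0 (factor: 1 = 17^0 · 1). Additivity: v_p(xy) = v_p(x) + v_p(y) = 0 + 0 = 0. (Direct check: xy = 13 = 17^0 · (13).)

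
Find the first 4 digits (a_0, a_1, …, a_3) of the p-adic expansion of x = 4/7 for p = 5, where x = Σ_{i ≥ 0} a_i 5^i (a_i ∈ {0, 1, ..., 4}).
(a_0, …, a_3) = (2, 4, 2, 3)

v_5(4/7) = 0 (numerator and denominator both coprime to 5), so x ∈ ℤ_5^×. Compute digits iteratively via a_i = x_i mod 5, x_{i+1} = (x_i − a_i)/5, with x_0 = x:
  x_0 = 4/7;  a_0 = 2;  x_1 = (x_0 − 2)/5 = -2/7
  x_1 = -2/7;  a_1 = 4;  x_2 = (x_1 − 4)/5 = -6/7
  x_2 = -6/7;  a_2 = 2;  x_3 = (x_2 − 2)/5 = -4/7
  x_3 = -4/7;  a_3 = 3;  x_4 = (x_3 − 3)/5 = -5/7
Digits: (2, 4, 2, 3).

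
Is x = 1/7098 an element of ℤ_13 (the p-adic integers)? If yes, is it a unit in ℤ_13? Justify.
x ∉ ℤ_13 (v_13(x) = -2 < 0)

ℤ_13 = {x ∈ ℚ_13 : v_13(x) ≥ 0} and ℤ_13^× = {x ∈ ℤ_13 : v_13(x) = 0}. Here v_13(1/7098) = v_13(num) − v_13(den) = -2; compare against these criteria.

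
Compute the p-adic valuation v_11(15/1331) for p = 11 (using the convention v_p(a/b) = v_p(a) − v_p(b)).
v_11(15/1331) = -3

Factor powers of 11 from the numerator and denominator of the reduced fraction: 15 = 11^0 · 15 and 1331 = 11^3 · 1. Apply v_p(a/b) = v_p(a) − v_p(b): v_11(15/1331) = 0 − 3 = -3.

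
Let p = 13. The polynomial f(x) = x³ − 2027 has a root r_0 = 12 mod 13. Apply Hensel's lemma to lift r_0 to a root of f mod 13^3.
r_2 = 675 (mod 2197)

Hensel: r_{i+1} = r_i − f(r_i)/f′(r_i) mod 13^{i+2}, where f′(x) = 3x². Iterate:
  r_0 = 12 (mod 13)
  r_1 = 168 (mod 169)
  r_2 = 675 (mod 2197)
Final: r = 675 with f(r) ≡ 0 mod 13^3.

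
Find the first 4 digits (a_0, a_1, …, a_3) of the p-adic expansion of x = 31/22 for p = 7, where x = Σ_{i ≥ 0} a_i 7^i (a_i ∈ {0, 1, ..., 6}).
(a_0, …, a_3) = (3, 2, 0, 6)

v_7(31/22) = 0 (numerator and denominator both coprime to 7), so x ∈ ℤ_7^×. Compute digits iteratively via a_i = x_i mod 7, x_{i+1} = (x_i − a_i)/7, with x_0 = x:
  x_0 = 31/22;  a_0 = 3;  x_1 = (x_0 − 3)/7 = -5/22
  x_1 = -5/22;  a_1 = 2;  x_2 = (x_1 − 2)/7 = -7/22
  x_2 = -7/22;  a_2 = 0;  x_3 = (x_2 − 0)/7 = -1/22
  x_3 = -1/22;  a_3 = 6;  x_4 = (x_3 − 6)/7 = -19/22
Digits: (3, 2, 0, 6).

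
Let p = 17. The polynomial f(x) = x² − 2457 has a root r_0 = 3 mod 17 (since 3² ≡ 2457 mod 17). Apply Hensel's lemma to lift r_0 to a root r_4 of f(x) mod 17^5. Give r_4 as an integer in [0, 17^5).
r_4 = 1240221 (mod 1419857)

Hensel's recurrence: r_{i+1} = r_i − f(r_i)·(f′(r_i))^{-1} mod 17^{i+2}, with f′(x) = 2x. Iterate:
  r_0 = 3 (mod 17)
  r_1 = 122 (mod 289)
  r_2 = 2145 (mod 4913)
  r_3 = 70927 (mod 83521)
  r_4 = 1240221 (mod 1419857)
Final: r_4 = 1240221, and one checks f(r_4) ≡ 0 mod 17^5.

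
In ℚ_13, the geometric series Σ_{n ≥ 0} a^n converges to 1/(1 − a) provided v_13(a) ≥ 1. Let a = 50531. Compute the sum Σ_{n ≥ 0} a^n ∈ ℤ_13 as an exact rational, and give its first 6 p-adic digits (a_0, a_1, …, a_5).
Σ a^n = 1/(1 − a) = -1/50530;  first 6 digits = (1, 0, 0, 10, 1, 0)

v_13(a) = 3 ≥ 1, so the series converges in ℤ_13 to 1/(1 − a) = 1/(1 − 50531) = -1/50530. Expand this rational in ℤ_13: compute digits iteratively via d_i = x_i mod 13, x_{i+1} = (x_i − d_i)/13. The first 6 digits are (1, 0, 0, 10, 1, 0).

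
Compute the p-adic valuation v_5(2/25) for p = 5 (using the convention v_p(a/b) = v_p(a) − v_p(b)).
v_5(2/25) = -2

Factor powers of 5 from the numerator and denominator of the reduced fraction: 2 = 5^0 · 2 and 25 = 5^2 · 1. Apply v_p(a/b) = v_p(a) − v_p(b): v_5(2/25) = 0 − 2 = -2.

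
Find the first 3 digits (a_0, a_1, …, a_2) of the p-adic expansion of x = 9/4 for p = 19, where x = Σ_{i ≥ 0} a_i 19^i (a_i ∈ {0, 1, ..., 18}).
(a_0, …, a_2) = (7, 14, 4)

v_19(9/4) = 0 (numerator and denominator both coprime to 19), so x ∈ ℤ_19^×. Compute digits iteratively via a_i = x_i mod 19, x_{i+1} = (x_i − a_i)/19, with x_0 = x:
  x_0 = 9/4;  a_0 = 7;  x_1 = (x_0 − 7)/19 = -1/4
  x_1 = -1/4;  a_1 = 14;  x_2 = (x_1 − 14)/19 = -3/4
  x_2 = -3/4;  a_2 = 4;  x_3 = (x_2 − 4)/19 = -1/4
Digits: (7, 14, 4).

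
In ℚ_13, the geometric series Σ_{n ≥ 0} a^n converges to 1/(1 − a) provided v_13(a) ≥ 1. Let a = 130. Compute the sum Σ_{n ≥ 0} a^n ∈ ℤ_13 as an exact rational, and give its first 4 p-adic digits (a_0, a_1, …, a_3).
Σ a^n = 1/(1 − a) = -1/129;  first 4 digits = (1, 10, 9, 6)

v_13(a) = 1 ≥ 1, so the series converges in ℤ_13 to 1/(1 − a) = 1/(1 − 130) = -1/129. Expand this rational in ℤ_13: compute digits iteratively via d_i = x_i mod 13, x_{i+1} = (x_i − d_i)/13. The first 4 digits are (1, 10, 9, 6).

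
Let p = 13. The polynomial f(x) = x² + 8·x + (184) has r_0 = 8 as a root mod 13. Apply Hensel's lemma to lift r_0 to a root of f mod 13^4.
r_3 = 14360 (mod 28561)

Hensel: r_{i+1} = r_i − f(r_i)·(f′(r_i))^{-1} mod 13^{i+2}, f′(x) = 2x + 8. Iterate:
  r_0 = 8 (mod 13)
  r_1 = 164 (mod 169)
  r_2 = 1178 (mod 2197)
  r_3 = 14360 (mod 28561)
Final: r = 14360 satisfies f(r) ≡ 0 mod 13^4.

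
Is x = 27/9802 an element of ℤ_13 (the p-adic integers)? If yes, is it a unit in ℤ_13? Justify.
x ∉ ℤ_13 (v_13(x) = -2 < 0)

ℤ_13 = {x ∈ ℚ_13 : v_13(x) ≥ 0} and ℤ_13^× = {x ∈ ℤ_13 : v_13(x) = 0}. Here v_13(27/9802) = v_13(num) − v_13(den) = -2; compare against these criteria.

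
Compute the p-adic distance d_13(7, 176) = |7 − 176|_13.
d_13(7, 176) = 1/169

Step 1 — x − y = 7 − 176 = -169. Step 2 — v_13(-169) = 2 (factor: -169 = −(13^2 · 1); the sign does not affect v_p). Step 3 — |x − y|_13 = 13^{-2} = 1/169.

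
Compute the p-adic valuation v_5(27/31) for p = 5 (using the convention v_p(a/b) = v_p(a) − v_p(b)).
v_5(27/31) = 0

Factor powers of 5 from the numerator and denominator of the reduced fraction: 27 = 5^0 · 27 and 31 = 5^0 · 31. Apply v_p(a/b) = v_p(a) − v_p(b): v_5(27/31) = 0 − 0 = 0.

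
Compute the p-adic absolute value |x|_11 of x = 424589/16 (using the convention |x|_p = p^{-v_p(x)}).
|424589/16|_11 = 1/14641

Step 1 — compute v_11(x) by factoring powers of 11 out of the numerator and denominator: v_11(424589/16) = 4. Step 2 — apply |x|_p = p^{-v_p(x)} = 11^{-4} = 1/14641.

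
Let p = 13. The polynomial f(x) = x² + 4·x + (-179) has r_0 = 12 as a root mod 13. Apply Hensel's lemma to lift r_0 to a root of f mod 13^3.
r_2 = 1442 (mod 2197)

Hensel: r_{i+1} = r_i − f(r_i)·(f′(r_i))^{-1} mod 13^{i+2}, f′(x) = 2x + 4. Iterate:
  r_0 = 12 (mod 13)
  r_1 = 90 (mod 169)
  r_2 = 1442 (mod 2197)
Final: r = 1442 satisfies f(r) ≡ 0 mod 13^3.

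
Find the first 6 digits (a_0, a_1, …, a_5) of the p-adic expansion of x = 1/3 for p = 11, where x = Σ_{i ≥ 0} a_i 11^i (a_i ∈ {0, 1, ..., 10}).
(a_0, …, a_5) = (4, 7, 3, 7, 3, 7)

v_11(1/3) = 0 (numerator and denominator both coprime to 11), so x ∈ ℤ_11^×. Compute digits iteratively via a_i = x_i mod 11, x_{i+1} = (x_i − a_i)/11, with x_0 = x:
  x_0 = 1/3;  a_0 = 4;  x_1 = (x_0 − 4)/11 = -1/3
  x_1 = -1/3;  a_1 = 7;  x_2 = (x_1 − 7)/11 = -2/3
  x_2 = -2/3;  a_2 = 3;  x_3 = (x_2 − 3)/11 = -1/3
  x_3 = -1/3;  a_3 = 7;  x_4 = (x_3 − 7)/11 = -2/3
  x_4 = -2/3;  a_4 = 3;  x_5 = (x_4 − 3)/11 = -1/3
  x_5 = -1/3;  a_5 = 7;  x_6 = (x_5 − 7)/11 = -2/3
Digits: (4, 7, 3, 7, 3, 7).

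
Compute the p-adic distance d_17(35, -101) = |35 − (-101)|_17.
d_17(35, -101) = 1/17

Step 1 — x − y = 35 − (-101) = 136. Step 2 — v_17(136) = 1 (factor: 136 = (17^1 · 8); the sign does not affect v_p). Step 3 — |x − y|_17 = 17^{-1} = 1/17.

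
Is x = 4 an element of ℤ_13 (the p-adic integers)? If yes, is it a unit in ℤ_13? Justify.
x ∈ ℤ_13^× (unit); v_13(x) = 0

ℤ_13 = {x ∈ ℚ_13 : v_13(x) ≥ 0} and ℤ_13^× = {x ∈ ℤ_13 : v_13(x) = 0}. Here v_13(4) = v_13(num) − v_13(den) = 0; compare against these criteria.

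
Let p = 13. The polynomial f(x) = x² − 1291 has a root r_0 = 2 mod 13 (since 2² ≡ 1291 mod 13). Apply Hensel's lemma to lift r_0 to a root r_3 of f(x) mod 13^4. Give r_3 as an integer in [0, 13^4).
r_3 = 27068 (mod 28561)

Hensel's recurrence: r_{i+1} = r_i − f(r_i)·(f′(r_i))^{-1} mod 13^{i+2}, with f′(x) = 2x. Iterate:
  r_0 = 2 (mod 13)
  r_1 = 28 (mod 169)
  r_2 = 704 (mod 2197)
  r_3 = 27068 (mod 28561)
Final: r_3 = 27068, and one checks f(r_3) ≡ 0 mod 13^4.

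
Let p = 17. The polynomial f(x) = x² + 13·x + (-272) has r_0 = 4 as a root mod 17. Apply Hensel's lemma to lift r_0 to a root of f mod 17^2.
r_1 = 55 (mod 289)

Hensel: r_{i+1} = r_i − f(r_i)·(f′(r_i))^{-1} mod 17^{i+2}, f′(x) = 2x + 13. Iterate:
  r_0 = 4 (mod 17)
  r_1 = 55 (mod 289)
Final: r = 55 satisfies f(r) ≡ 0 mod 17^2.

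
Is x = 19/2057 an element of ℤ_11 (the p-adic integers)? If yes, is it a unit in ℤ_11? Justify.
x ∉ ℤ_11 (v_11(x) = -2 < 0)

ℤ_11 = {x ∈ ℚ_11 : v_11(x) ≥ 0} and ℤ_11^× = {x ∈ ℤ_11 : v_11(x) = 0}. Here v_11(19/2057) = v_11(num) − v_11(den) = -2; compare against these criteria.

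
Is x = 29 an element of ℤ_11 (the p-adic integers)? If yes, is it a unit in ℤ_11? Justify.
x ∈ ℤ_11^× (unit); v_11(x) = 0

ℤ_11 = {x ∈ ℚ_11 : v_11(x) ≥ 0} and ℤ_11^× = {x ∈ ℤ_11 : v_11(x) = 0}. Here v_11(29) = v_11(num) − v_11(den) = 0; compare against these criteria.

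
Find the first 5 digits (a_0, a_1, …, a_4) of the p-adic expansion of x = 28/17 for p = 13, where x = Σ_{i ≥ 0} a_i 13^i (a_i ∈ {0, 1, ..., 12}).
(a_0, …, a_4) = (7, 8, 7, 4, 5)

v_13(28/17) = 0 (numerator and denominator both coprime to 13), so x ∈ ℤ_13^×. Compute digits iteratively via a_i = x_i mod 13, x_{i+1} = (x_i − a_i)/13, with x_0 = x:
  x_0 = 28/17;  a_0 = 7;  x_1 = (x_0 − 7)/13 = -7/17
  x_1 = -7/17;  a_1 = 8;  x_2 = (x_1 − 8)/13 = -11/17
  x_2 = -11/17;  a_2 = 7;  x_3 = (x_2 − 7)/13 = -10/17
  x_3 = -10/17;  a_3 = 4;  x_4 = (x_3 − 4)/13 = -6/17
  x_4 = -6/17;  a_4 = 5;  x_5 = (x_4 − 5)/13 = -7/17
Digits: (7, 8, 7, 4, 5).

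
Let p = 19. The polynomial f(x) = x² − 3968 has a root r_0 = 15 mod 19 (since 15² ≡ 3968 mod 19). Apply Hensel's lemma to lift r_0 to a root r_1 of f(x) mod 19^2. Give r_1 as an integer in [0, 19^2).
r_1 = 224 (mod 361)

Hensel's recurrence: r_{i+1} = r_i − f(r_i)·(f′(r_i))^{-1} mod 19^{i+2}, with f′(x) = 2x. Iterate:
  r_0 = 15 (mod 19)
  r_1 = 224 (mod 361)
Final: r_1 = 224, and one checks f(r_1) ≡ 0 mod 19^2.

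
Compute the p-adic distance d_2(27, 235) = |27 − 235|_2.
d_2(27, 235) = 1/16

Step 1 — x − y = 27 − 235 = -208. Step 2 — v_2(-208) = 4 (factor: -208 = −(2^4 · 13); the sign does not affect v_p). Step 3 — |x − y|_2 = 2^{-4} = 1/16.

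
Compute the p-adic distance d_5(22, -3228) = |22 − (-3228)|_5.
d_5(22, -3228) = 1/125

Step 1 — x − y = 22 − (-3228) = 3250. Step 2 — v_5(3250) = 3 (factor: 3250 = (5^3 · 26); the sign does not affect v_p). Step 3 — |x − y|_5 = 5^{-3} = 1/125.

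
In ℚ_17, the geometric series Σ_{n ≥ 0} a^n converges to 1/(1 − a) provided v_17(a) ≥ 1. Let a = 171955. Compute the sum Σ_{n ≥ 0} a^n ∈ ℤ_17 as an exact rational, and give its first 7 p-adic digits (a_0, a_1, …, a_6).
Σ a^n = 1/(1 − a) = -1/171954;  first 7 digits = (1, 0, 0, 1, 2, 0, 1)

v_17(a) = 3 ≥ 1, so the series converges in ℤ_17 to 1/(1 − a) = 1/(1 − 171955) = -1/171954. Expand this rational in ℤ_17: compute digits iteratively via d_i = x_i mod 17, x_{i+1} = (x_i − d_i)/17. The first 7 digits are (1, 0, 0, 1, 2, 0, 1).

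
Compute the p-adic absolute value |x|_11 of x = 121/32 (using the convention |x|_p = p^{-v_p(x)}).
|121/32|_11 = 1/121

Step 1 — compute v_11(x) by factoring powers of 11 out of the numerator and denominator: v_11(121/32) = 2. Step 2 — apply |x|_p = p^{-v_p(x)} = 11^{-2} = 1/121.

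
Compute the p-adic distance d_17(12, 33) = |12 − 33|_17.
d_17(12, 33) = 1

Step 1 — x − y = 12 − 33 = -21. Step 2 — v_17(-21) = 0 (factor: -21 = −(17^0 · 21); the sign does not affect v_p). Step 3 — |x − y|_17 = 17^{0} = 1.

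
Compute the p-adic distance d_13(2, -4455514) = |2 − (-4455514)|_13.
d_13(2, -4455514) = 1/371293

Step 1 — x − y = 2 − (-4455514) = 4455516. Step 2 — v_13(4455516) = 5 (factor: 4455516 = (13^5 · 12); the sign does not affect v_p). Step 3 — |x − y|_13 = 13^{-5} = 1/371293.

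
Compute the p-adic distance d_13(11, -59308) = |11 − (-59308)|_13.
d_13(11, -59308) = 1/2197

Step 1 — x − y = 11 − (-59308) = 59319. Step 2 — v_13(59319) = 3 (factor: 59319 = (13^3 · 27); the sign does not affect v_p). Step 3 — |x − y|_13 = 13^{-3} = 1/2197.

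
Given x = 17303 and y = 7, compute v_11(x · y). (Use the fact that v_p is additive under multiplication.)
v_11(121121) = 3

v_p(x) = 3 (factor: 17303 = 11^3 · 13); v_p(y) = 0 (factor: 7 = 11^0 · 7). Additivity: v_p(xy) = v_p(x) + v_p(y) = 3 + 0 = 3. (Direct check: xy = 121121 = 11^3 · (91).)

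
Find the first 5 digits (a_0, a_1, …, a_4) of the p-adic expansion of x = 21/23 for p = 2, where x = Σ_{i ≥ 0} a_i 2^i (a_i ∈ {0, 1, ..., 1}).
(a_0, …, a_4) = (1, 1, 0, 0, 1)

v_2(21/23) = 0 (numerator and denominator both coprime to 2), so x ∈ ℤ_2^×. Compute digits iteratively via a_i = x_i mod 2, x_{i+1} = (x_i − a_i)/2, with x_0 = x:
  x_0 = 21/23;  a_0 = 1;  x_1 = (x_0 − 1)/2 = -1/23
  x_1 = -1/23;  a_1 = 1;  x_2 = (x_1 − 1)/2 = -12/23
  x_2 = -12/23;  a_2 = 0;  x_3 = (x_2 − 0)/2 = -6/23
  x_3 = -6/23;  a_3 = 0;  x_4 = (x_3 − 0)/2 = -3/23
  x_4 = -3/23;  a_4 = 1;  x_5 = (x_4 − 1)/2 = -13/23
Digits: (1, 1, 0, 0, 1).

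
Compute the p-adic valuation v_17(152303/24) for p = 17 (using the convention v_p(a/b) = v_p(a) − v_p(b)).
v_17(152303/24) = 3

Factor powers of 17 from the numerator and denominator of the reduced fraction: 152303 = 17^3 · 31 and 24 = 17^0 · 24. Apply v_p(a/b) = v_p(a) − v_p(b): v_17(152303/24) = 3 − 0 = 3.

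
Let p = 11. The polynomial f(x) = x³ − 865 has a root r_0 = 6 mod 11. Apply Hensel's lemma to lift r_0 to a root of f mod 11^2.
r_1 = 105 (mod 121)

Hensel: r_{i+1} = r_i − f(r_i)/f′(r_i) mod 11^{i+2}, where f′(x) = 3x². Iterate:
  r_0 = 6 (mod 11)
  r_1 = 105 (mod 121)
Final: r = 105 with f(r) ≡ 0 mod 11^2.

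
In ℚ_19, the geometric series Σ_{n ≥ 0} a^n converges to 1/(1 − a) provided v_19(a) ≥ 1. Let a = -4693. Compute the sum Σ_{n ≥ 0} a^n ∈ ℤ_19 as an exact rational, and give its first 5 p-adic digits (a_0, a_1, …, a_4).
Σ a^n = 1/(1 − a) = 1/4694;  first 5 digits = (1, 0, 6, 18, 16)

v_19(a) = 2 ≥ 1, so the series converges in ℤ_19 to 1/(1 − a) = 1/(1 − (-4693)) = 1/4694. Expand this rational in ℤ_19: compute digits iteratively via d_i = x_i mod 19, x_{i+1} = (x_i − d_i)/19. The first 5 digits are (1, 0, 6, 18, 16).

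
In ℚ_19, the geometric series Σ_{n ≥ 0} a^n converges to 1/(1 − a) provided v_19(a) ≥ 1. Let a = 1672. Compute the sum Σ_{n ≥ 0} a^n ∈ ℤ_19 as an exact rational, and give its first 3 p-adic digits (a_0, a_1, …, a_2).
Σ a^n = 1/(1 − a) = -1/1671;  first 3 digits = (1, 12, 15)

v_19(a) = 1 ≥ 1, so the series converges in ℤ_19 to 1/(1 − a) = 1/(1 − 1672) = -1/1671. Expand this rational in ℤ_19: compute digits iteratively via d_i = x_i mod 19, x_{i+1} = (x_i − d_i)/19. The first 3 digits are (1, 12, 15).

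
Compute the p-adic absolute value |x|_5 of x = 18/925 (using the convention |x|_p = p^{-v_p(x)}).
|18/925|_5 = 25

Step 1 — compute v_5(x) by factoring powers of 5 out of the numerator and denominator: v_5(18/925) = -2. Step 2 — apply |x|_p = p^{-v_p(x)} = 5^{2} = 25.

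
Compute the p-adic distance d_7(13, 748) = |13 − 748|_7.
d_7(13, 748) = 1/49

Step 1 — x − y = 13 − 748 = -735. Step 2 — v_7(-735) = 2 (factor: -735 = −(7^2 · 15); the sign does not affect v_p). Step 3 — |x − y|_7 = 7^{-2} = 1/49.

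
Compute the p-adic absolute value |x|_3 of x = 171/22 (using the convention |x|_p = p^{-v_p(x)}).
|171/22|_3 = 1/9

Step 1 — compute v_3(x) by factoring powers of 3 out of the numerator and denominator: v_3(171/22) = 2. Step 2 — apply |x|_p = p^{-v_p(x)} = 3^{-2} = 1/9.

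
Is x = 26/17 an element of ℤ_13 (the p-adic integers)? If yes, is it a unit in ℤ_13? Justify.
x ∈ ℤ_13 but not a unit; v_13(x) = 1 > 0

ℤ_13 = {x ∈ ℚ_13 : v_13(x) ≥ 0} and ℤ_13^× = {x ∈ ℤ_13 : v_13(x) = 0}. Here v_13(26/17) = v_13(num) − v_13(den) = 1; compare against these criteria.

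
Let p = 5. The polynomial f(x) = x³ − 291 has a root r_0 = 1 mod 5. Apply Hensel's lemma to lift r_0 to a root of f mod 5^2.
r_1 = 6 (mod 25)

Hensel: r_{i+1} = r_i − f(r_i)/f′(r_i) mod 5^{i+2}, where f′(x) = 3x². Iterate:
  r_0 = 1 (mod 5)
  r_1 = 6 (mod 25)
Final: r = 6 with f(r) ≡ 0 mod 5^2.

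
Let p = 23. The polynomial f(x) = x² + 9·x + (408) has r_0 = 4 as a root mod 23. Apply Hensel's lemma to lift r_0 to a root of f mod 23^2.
r_1 = 257 (mod 529)

Hensel: r_{i+1} = r_i − f(r_i)·(f′(r_i))^{-1} mod 23^{i+2}, f′(x) = 2x + 9. Iterate:
  r_0 = 4 (mod 23)
  r_1 = 257 (mod 529)
Final: r = 257 satisfies f(r) ≡ 0 mod 23^2.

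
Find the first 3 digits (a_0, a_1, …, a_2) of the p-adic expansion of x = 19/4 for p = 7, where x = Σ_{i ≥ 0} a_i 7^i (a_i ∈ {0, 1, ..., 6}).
(a_0, …, a_2) = (3, 2, 5)

v_7(19/4) = 0 (numerator and denominator both coprime to 7), so x ∈ ℤ_7^×. Compute digits iteratively via a_i = x_i mod 7, x_{i+1} = (x_i − a_i)/7, with x_0 = x:
  x_0 = 19/4;  a_0 = 3;  x_1 = (x_0 − 3)/7 = 1/4
  x_1 = 1/4;  a_1 = 2;  x_2 = (x_1 − 2)/7 = -1/4
  x_2 = -1/4;  a_2 = 5;  x_3 = (x_2 − 5)/7 = -3/4
Digits: (3, 2, 5).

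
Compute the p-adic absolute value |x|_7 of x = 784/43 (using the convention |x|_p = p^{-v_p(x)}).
|784/43|_7 = 1/49

Step 1 — compute v_7(x) by factoring powers of 7 out of the numerator and denominator: v_7(784/43) = 2. Step 2 — apply |x|_p = p^{-v_p(x)} = 7^{-2} = 1/49.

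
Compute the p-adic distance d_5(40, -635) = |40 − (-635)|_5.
d_5(40, -635) = 1/25

Step 1 — x − y = 40 − (-635) = 675. Step 2 — v_5(675) = 2 (factor: 675 = (5^2 · 27); the sign does not affect v_p). Step 3 — |x − y|_5 = 5^{-2} = 1/25.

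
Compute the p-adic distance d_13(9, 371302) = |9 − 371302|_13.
d_13(9, 371302) = 1/371293

Step 1 — x − y = 9 − 371302 = -371293. Step 2 — v_13(-371293) = 5 (factor: -371293 = −(13^5 · 1); the sign does not affect v_p). Step 3 — |x − y|_13 = 13^{-5} = 1/371293.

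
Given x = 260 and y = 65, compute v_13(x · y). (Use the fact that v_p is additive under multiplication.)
v_13(16900) = 2

v_p(x) = 1 (factor: 260 = 13^1 · 20); v_p(y) = 1 (factor: 65 = 13^1 · 5). Additivity: v_p(xy) = v_p(x) + v_p(y) = 1 + 1 = 2. (Direct check: xy = 16900 = 13^2 · (100).)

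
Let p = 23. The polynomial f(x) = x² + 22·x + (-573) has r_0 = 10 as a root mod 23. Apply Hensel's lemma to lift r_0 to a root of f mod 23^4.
r_3 = 227020 (mod 279841)

Hensel: r_{i+1} = r_i − f(r_i)·(f′(r_i))^{-1} mod 23^{i+2}, f′(x) = 2x + 22. Iterate:
  r_0 = 10 (mod 23)
  r_1 = 79 (mod 529)
  r_2 = 8014 (mod 12167)
  r_3 = 227020 (mod 279841)
Final: r = 227020 satisfies f(r) ≡ 0 mod 23^4.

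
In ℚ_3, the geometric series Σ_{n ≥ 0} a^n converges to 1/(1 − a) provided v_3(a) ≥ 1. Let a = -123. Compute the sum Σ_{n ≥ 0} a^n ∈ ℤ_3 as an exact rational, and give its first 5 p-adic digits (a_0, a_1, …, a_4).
Σ a^n = 1/(1 − a) = 1/124;  first 5 digits = (1, 1, 2, 1, 0)

v_3(a) = 1 ≥ 1, so the series converges in ℤ_3 to 1/(1 − a) = 1/(1 − (-123)) = 1/124. Expand this rational in ℤ_3: compute digits iteratively via d_i = x_i mod 3, x_{i+1} = (x_i − d_i)/3. The first 5 digits are (1, 1, 2, 1, 0).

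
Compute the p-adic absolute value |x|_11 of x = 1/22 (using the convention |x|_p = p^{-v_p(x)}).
|1/22|_11 = 11

Step 1 — compute v_11(x) by factoring powers of 11 out of the numerator and denominator: v_11(1/22) = -1. Step 2 — apply |x|_p = p^{-v_p(x)} = 11^{1} = 11.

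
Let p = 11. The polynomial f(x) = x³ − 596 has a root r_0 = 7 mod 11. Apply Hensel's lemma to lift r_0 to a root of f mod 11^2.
r_1 = 40 (mod 121)

Hensel: r_{i+1} = r_i − f(r_i)/f′(r_i) mod 11^{i+2}, where f′(x) = 3x². Iterate:
  r_0 = 7 (mod 11)
  r_1 = 40 (mod 121)
Final: r = 40 with f(r) ≡ 0 mod 11^2.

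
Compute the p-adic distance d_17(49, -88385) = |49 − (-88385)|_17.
d_17(49, -88385) = 1/4913

Step 1 — x − y = 49 − (-88385) = 88434. Step 2 — v_17(88434) = 3 (factor: 88434 = (17^3 · 18); the sign does not affect v_p). Step 3 — |x − y|_17 = 17^{-3} = 1/4913.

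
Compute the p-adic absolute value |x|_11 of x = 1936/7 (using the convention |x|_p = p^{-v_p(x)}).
|1936/7|_11 = 1/121

Step 1 — compute v_11(x) by factoring powers of 11 out of the numerator and denominator: v_11(1936/7) = 2. Step 2 — apply |x|_p = p^{-v_p(x)} = 11^{-2} = 1/121.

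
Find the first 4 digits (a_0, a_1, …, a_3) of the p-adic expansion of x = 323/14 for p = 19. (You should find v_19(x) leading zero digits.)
(a_0, …, a_3) = (0, 8, 1, 4)

v_19(323/14) = 1, so a_0 = ... = a_0 = 0. Factor out: x = 19^1 · u with u = 17/14 a unit in ℤ_19. Expand u iteratively via a_{v+i} = u_i mod 19, u_{i+1} = (u_i − a_{v+i})/19:
  u_0 = 17/14;  a_1 = 8;  u_1 = (u_0 − 8)/19 = -5/14
  u_1 = -5/14;  a_2 = 1;  u_2 = (u_1 − 1)/19 = -1/14
  u_2 = -1/14;  a_3 = 4;  u_3 = (u_2 − 4)/19 = -3/14
Digits: (0, 8, 1, 4).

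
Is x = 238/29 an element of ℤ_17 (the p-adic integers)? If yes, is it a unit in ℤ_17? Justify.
x ∈ ℤ_17 but not a unit; v_17(x) = 1 > 0

ℤ_17 = {x ∈ ℚ_17 : v_17(x) ≥ 0} and ℤ_17^× = {x ∈ ℤ_17 : v_17(x) = 0}. Here v_17(238/29) = v_17(num) − v_17(den) = 1; compare against these criteria.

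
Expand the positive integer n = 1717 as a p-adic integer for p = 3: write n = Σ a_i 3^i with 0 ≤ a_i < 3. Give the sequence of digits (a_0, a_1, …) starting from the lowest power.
(a_0, a_1, …) = (1, 2, 1, 0, 0, 1, 2)

Repeated division by 3 gives the digits low-to-high: 1717 = 1 + 2·3^1 + 1·3^2 + 1·3^5 + 2·3^6. Digit sequence: (1, 2, 1, 0, 0, 1, 2).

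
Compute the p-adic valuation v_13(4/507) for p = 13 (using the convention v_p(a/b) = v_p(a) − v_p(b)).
v_13(4/507) = -2

Factor powers of 13 from the numerator and denominator of the reduced fraction: 4 = 13^0 · 4 and 507 = 13^2 · 3. Apply v_p(a/b) = v_p(a) − v_p(b): v_13(4/507) = 0 − 2 = -2.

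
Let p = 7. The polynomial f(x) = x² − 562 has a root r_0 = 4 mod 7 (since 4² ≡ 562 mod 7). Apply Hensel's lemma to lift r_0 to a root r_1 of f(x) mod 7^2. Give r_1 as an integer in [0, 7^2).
r_1 = 11 (mod 49)

Hensel's recurrence: r_{i+1} = r_i − f(r_i)·(f′(r_i))^{-1} mod 7^{i+2}, with f′(x) = 2x. Iterate:
  r_0 = 4 (mod 7)
  r_1 = 11 (mod 49)
Final: r_1 = 11, and one checks f(r_1) ≡ 0 mod 7^2.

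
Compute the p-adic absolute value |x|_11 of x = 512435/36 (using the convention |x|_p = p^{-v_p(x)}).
|512435/36|_11 = 1/14641

Step 1 — compute v_11(x) by factoring powers of 11 out of the numerator and denominator: v_11(512435/36) = 4. Step 2 — apply |x|_p = p^{-v_p(x)} = 11^{-4} = 1/14641.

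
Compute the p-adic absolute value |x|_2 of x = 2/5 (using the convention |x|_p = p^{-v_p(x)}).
|2/5|_2 = 1/2

Step 1 — compute v_2(x) by factoring powers of 2 out of the numerator and denominator: v_2(2/5) = 1. Step 2 — apply |x|_p = p^{-v_p(x)} = 2^{-1} = 1/2.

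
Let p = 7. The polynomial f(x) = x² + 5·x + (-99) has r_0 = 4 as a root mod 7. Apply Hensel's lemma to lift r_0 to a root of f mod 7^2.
r_1 = 39 (mod 49)

Hensel: r_{i+1} = r_i − f(r_i)·(f′(r_i))^{-1} mod 7^{i+2}, f′(x) = 2x + 5. Iterate:
  r_0 = 4 (mod 7)
  r_1 = 39 (mod 49)
Final: r = 39 satisfies f(r) ≡ 0 mod 7^2.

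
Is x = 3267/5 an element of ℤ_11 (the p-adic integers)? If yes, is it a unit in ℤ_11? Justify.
x ∈ ℤ_11 but not a unit; v_11(x) = 2 > 0

ℤ_11 = {x ∈ ℚ_11 : v_11(x) ≥ 0} and ℤ_11^× = {x ∈ ℤ_11 : v_11(x) = 0}. Here v_11(3267/5) = v_11(num) − v_11(den) = 2; compare against these criteria.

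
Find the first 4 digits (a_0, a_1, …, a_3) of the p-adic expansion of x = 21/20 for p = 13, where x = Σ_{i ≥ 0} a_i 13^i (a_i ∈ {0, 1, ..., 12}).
(a_0, …, a_3) = (3, 7, 4, 12)

v_13(21/20) = 0 (numerator and denominator both coprime to 13), so x ∈ ℤ_13^×. Compute digits iteratively via a_i = x_i mod 13, x_{i+1} = (x_i − a_i)/13, with x_0 = x:
  x_0 = 21/20;  a_0 = 3;  x_1 = (x_0 − 3)/13 = -3/20
  x_1 = -3/20;  a_1 = 7;  x_2 = (x_1 − 7)/13 = -11/20
  x_2 = -11/20;  a_2 = 4;  x_3 = (x_2 − 4)/13 = -7/20
  x_3 = -7/20;  a_3 = 12;  x_4 = (x_3 − 12)/13 = -19/20
Digits: (3, 7, 4, 12).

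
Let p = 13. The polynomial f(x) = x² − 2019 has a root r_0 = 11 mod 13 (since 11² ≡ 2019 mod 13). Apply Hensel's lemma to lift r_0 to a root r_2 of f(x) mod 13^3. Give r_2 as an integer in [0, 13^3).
r_2 = 973 (mod 2197)

Hensel's recurrence: r_{i+1} = r_i − f(r_i)·(f′(r_i))^{-1} mod 13^{i+2}, with f′(x) = 2x. Iterate:
  r_0 = 11 (mod 13)
  r_1 = 128 (mod 169)
  r_2 = 973 (mod 2197)
Final: r_2 = 973, and one checks f(r_2) ≡ 0 mod 13^3.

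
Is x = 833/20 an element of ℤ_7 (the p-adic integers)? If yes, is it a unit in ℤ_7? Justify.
x ∈ ℤ_7 but not a unit; v_7(x) = 2 > 0

ℤ_7 = {x ∈ ℚ_7 : v_7(x) ≥ 0} and ℤ_7^× = {x ∈ ℤ_7 : v_7(x) = 0}. Here v_7(833/20) = v_7(num) − v_7(den) = 2; compare against these criteria.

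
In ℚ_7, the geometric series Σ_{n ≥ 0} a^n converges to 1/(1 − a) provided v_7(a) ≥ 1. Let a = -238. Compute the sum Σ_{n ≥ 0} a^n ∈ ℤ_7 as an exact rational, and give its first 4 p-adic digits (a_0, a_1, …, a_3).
Σ a^n = 1/(1 − a) = 1/239;  first 4 digits = (1, 1, 3, 4)

v_7(a) = 1 ≥ 1, so the series converges in ℤ_7 to 1/(1 − a) = 1/(1 − (-238)) = 1/239. Expand this rational in ℤ_7: compute digits iteratively via d_i = x_i mod 7, x_{i+1} = (x_i − d_i)/7. The first 4 digits are (1, 1, 3, 4).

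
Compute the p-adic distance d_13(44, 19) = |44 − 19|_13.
d_13(44, 19) = 1

Step 1 — x − y = 44 − 19 = 25. Step 2 — v_13(25) = 0 (factor: 25 = (13^0 · 25); the sign does not affect v_p). Step 3 — |x − y|_13 = 13^{0} = 1.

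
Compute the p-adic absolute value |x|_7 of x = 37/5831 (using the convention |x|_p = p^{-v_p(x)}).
|37/5831|_7 = 343

Step 1 — compute v_7(x) by factoring powers of 7 out of the numerator and denominator: v_7(37/5831) = -3. Step 2 — apply |x|_p = p^{-v_p(x)} = 7^{3} = 343.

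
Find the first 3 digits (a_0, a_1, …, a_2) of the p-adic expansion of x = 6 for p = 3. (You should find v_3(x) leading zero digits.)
(a_0, …, a_2) = (0, 2, 0)

v_3(6) = 1, so a_0 = ... = a_0 = 0. Factor out: x = 3^1 · u with u = 2 a unit in ℤ_3. Expand u iteratively via a_{v+i} = u_i mod 3, u_{i+1} = (u_i − a_{v+i})/3:
  u_0 = 2;  a_1 = 2;  u_1 = (u_0 − 2)/3 = 0
  u_1 = 0;  a_2 = 0;  u_2 = (u_1 − 0)/3 = 0
Digits: (0, 2, 0).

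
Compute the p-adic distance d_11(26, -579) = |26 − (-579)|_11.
d_11(26, -579) = 1/121

Step 1 — x − y = 26 − (-579) = 605. Step 2 — v_11(605) = 2 (factor: 605 = (11^2 · 5); the sign does not affect v_p). Step 3 — |x − y|_11 = 11^{-2} = 1/121.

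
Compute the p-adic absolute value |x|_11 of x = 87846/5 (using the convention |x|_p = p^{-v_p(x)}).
|87846/5|_11 = 1/14641

Step 1 — compute v_11(x) by factoring powers of 11 out of the numerator and denominator: v_11(87846/5) = 4. Step 2 — apply |x|_p = p^{-v_p(x)} = 11^{-4} = 1/14641.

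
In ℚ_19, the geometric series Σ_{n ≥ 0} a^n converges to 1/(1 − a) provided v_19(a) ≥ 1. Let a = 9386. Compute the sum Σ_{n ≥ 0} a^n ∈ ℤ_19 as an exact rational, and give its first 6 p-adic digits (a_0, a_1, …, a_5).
Σ a^n = 1/(1 − a) = -1/9385;  first 6 digits = (1, 0, 7, 1, 11, 16)

v_19(a) = 2 ≥ 1, so the series converges in ℤ_19 to 1/(1 − a) = 1/(1 − 9386) = -1/9385. Expand this rational in ℤ_19: compute digits iteratively via d_i = x_i mod 19, x_{i+1} = (x_i − d_i)/19. The first 6 digits are (1, 0, 7, 1, 11, 16).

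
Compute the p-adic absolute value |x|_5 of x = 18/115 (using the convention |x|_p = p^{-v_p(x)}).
|18/115|_5 = 5

Step 1 — compute v_5(x) by factoring powers of 5 out of the numerator and denominator: v_5(18/115) = -1. Step 2 — apply |x|_p = p^{-v_p(x)} = 5^{1} = 5.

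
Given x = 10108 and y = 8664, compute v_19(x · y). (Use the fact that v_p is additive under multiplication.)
v_19(87575712) = 4

v_p(x) = 2 (factor: 10108 = 19^2 · 28); v_p(y) = 2 (factor: 8664 = 19^2 · 24). Additivity: v_p(xy) = v_p(x) + v_p(y) = 2 + 2 = 4. (Direct check: xy = 87575712 = 19^4 · (672).)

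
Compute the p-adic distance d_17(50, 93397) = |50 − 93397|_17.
d_17(50, 93397) = 1/4913

Step 1 — x − y = 50 − 93397 = -93347. Step 2 — v_17(-93347) = 3 (factor: -93347 = −(17^3 · 19); the sign does not affect v_p). Step 3 — |x − y|_17 = 17^{-3} = 1/4913.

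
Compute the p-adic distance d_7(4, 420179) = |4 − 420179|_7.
d_7(4, 420179) = 1/16807

Step 1 — x − y = 4 − 420179 = -420175. Step 2 — v_7(-420175) = 5 (factor: -420175 = −(7^5 · 25); the sign does not affect v_p). Step 3 — |x − y|_7 = 7^{-5} = 1/16807.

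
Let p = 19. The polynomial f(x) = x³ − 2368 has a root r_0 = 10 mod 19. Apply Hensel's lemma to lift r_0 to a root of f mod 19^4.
r_3 = 103275 (mod 130321)

Hensel: r_{i+1} = r_i − f(r_i)/f′(r_i) mod 19^{i+2}, where f′(x) = 3x². Iterate:
  r_0 = 10 (mod 19)
  r_1 = 29 (mod 361)
  r_2 = 390 (mod 6859)
  r_3 = 103275 (mod 130321)
Final: r = 103275 with f(r) ≡ 0 mod 19^4.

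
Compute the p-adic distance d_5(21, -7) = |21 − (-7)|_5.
d_5(21, -7) = 1

Step 1 — x − y = 21 − (-7) = 28. Step 2 — v_5(28) = 0 (factor: 28 = (5^0 · 28); the sign does not affect v_p). Step 3 — |x − y|_5 = 5^{0} = 1.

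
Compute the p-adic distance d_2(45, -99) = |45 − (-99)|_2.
d_2(45, -99) = 1/16

Step 1 — x − y = 45 − (-99) = 144. Step 2 — v_2(144) = 4 (factor: 144 = (2^4 · 9); the sign does not affect v_p). Step 3 — |x − y|_2 = 2^{-4} = 1/16.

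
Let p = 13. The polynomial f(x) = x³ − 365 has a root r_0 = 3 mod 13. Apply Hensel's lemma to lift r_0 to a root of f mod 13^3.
r_2 = 341 (mod 2197)

Hensel: r_{i+1} = r_i − f(r_i)/f′(r_i) mod 13^{i+2}, where f′(x) = 3x². Iterate:
  r_0 = 3 (mod 13)
  r_1 = 3 (mod 169)
  r_2 = 341 (mod 2197)
Final: r = 341 with f(r) ≡ 0 mod 13^3.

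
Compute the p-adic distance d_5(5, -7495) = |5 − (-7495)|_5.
d_5(5, -7495) = 1/625

Step 1 — x − y = 5 − (-7495) = 7500. Step 2 — v_5(7500) = 4 (factor: 7500 = (5^4 · 12); the sign does not affect v_p). Step 3 — |x − y|_5 = 5^{-4} = 1/625.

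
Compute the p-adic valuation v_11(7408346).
v_11(7408346) = 5

v_11(n) is the largest exponent k such that 11^k divides n. Factor out: 7408346 = 11^5 · 46. (Sign doesn't affect v_p.) So v_11(7408346) = 5.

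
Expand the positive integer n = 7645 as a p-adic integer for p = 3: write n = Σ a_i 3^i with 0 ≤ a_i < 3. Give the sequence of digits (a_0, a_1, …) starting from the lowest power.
(a_0, a_1, …) = (1, 1, 0, 1, 1, 1, 1, 0, 1)

Repeated division by 3 gives the digits low-to-high: 7645 = 1 + 1·3^1 + 1·3^3 + 1·3^4 + 1·3^5 + 1·3^6 + 1·3^8. Digit sequence: (1, 1, 0, 1, 1, 1, 1, 0, 1).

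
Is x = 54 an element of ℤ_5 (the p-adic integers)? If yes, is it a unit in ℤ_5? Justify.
x ∈ ℤ_5^× (unit); v_5(x) = 0

ℤ_5 = {x ∈ ℚ_5 : v_5(x) ≥ 0} and ℤ_5^× = {x ∈ ℤ_5 : v_5(x) = 0}. Here v_5(54) = v_5(num) − v_5(den) = 0; compare against these criteria.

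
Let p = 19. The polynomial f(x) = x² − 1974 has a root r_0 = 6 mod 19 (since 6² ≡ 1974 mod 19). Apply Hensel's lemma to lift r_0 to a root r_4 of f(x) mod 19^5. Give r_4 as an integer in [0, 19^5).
r_4 = 686609 (mod 2476099)

Hensel's recurrence: r_{i+1} = r_i − f(r_i)·(f′(r_i))^{-1} mod 19^{i+2}, with f′(x) = 2x. Iterate:
  r_0 = 6 (mod 19)
  r_1 = 348 (mod 361)
  r_2 = 709 (mod 6859)
  r_3 = 35004 (mod 130321)
  r_4 = 686609 (mod 2476099)
Final: r_4 = 686609, and one checks f(r_4) ≡ 0 mod 19^5.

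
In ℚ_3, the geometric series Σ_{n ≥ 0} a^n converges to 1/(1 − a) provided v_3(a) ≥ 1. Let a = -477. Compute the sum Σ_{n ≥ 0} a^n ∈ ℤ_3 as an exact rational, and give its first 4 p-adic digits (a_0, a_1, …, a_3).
Σ a^n = 1/(1 − a) = 1/478;  first 4 digits = (1, 0, 1, 0)

v_3(a) = 2 ≥ 1, so the series converges in ℤ_3 to 1/(1 − a) = 1/(1 − (-477)) = 1/478. Expand this rational in ℤ_3: compute digits iteratively via d_i = x_i mod 3, x_{i+1} = (x_i − d_i)/3. The first 4 digits are (1, 0, 1, 0).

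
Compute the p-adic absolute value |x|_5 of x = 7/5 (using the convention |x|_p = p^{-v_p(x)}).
|7/5|_5 = 5

Step 1 — compute v_5(x) by factoring powers of 5 out of the numerator and denominator: v_5(7/5) = -1. Step 2 — apply |x|_p = p^{-v_p(x)} = 5^{1} = 5.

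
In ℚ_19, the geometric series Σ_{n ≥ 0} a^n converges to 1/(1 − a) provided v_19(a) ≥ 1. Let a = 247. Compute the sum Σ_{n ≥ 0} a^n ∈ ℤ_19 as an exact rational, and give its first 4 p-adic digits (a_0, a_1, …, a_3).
Σ a^n = 1/(1 − a) = -1/246;  first 4 digits = (1, 13, 17, 1)

v_19(a) = 1 ≥ 1, so the series converges in ℤ_19 to 1/(1 − a) = 1/(1 − 247) = -1/246. Expand this rational in ℤ_19: compute digits iteratively via d_i = x_i mod 19, x_{i+1} = (x_i − d_i)/19. The first 4 digits are (1, 13, 17, 1).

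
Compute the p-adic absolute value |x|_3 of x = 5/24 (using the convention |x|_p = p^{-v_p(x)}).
|5/24|_3 = 3

Step 1 — compute v_3(x) by factoring powers of 3 out of the numerator and denominator: v_3(5/24) = -1. Step 2 — apply |x|_p = p^{-v_p(x)} = 3^{1} = 3.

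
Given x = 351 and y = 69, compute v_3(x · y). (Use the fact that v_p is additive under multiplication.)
v_3(24219) = 4

v_p(x) = 3 (factor: 351 = 3^3 · 13); v_p(y) = 1 (factor: 69 = 3^1 · 23). Additivity: v_p(xy) = v_p(x) + v_p(y) = 3 + 1 = 4. (Direct check: xy = 24219 = 3^4 · (299).)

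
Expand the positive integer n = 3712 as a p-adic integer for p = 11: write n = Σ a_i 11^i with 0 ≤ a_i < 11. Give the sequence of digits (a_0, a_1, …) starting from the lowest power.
(a_0, a_1, …) = (5, 7, 8, 2)

Repeated division by 11 gives the digits low-to-high: 3712 = 5 + 7·11^1 + 8·11^2 + 2·11^3. Digit sequence: (5, 7, 8, 2).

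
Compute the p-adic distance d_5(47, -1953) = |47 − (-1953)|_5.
d_5(47, -1953) = 1/125

Step 1 — x − y = 47 − (-1953) = 2000. Step 2 — v_5(2000) = 3 (factor: 2000 = (5^3 · 16); the sign does not affect v_p). Step 3 — |x − y|_5 = 5^{-3} = 1/125.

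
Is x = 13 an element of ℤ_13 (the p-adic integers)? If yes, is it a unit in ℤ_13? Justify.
x ∈ ℤ_13 but not a unit; v_13(x) = 1 > 0

ℤ_13 = {x ∈ ℚ_13 : v_13(x) ≥ 0} and ℤ_13^× = {x ∈ ℤ_13 : v_13(x) = 0}. Here v_13(13) = v_13(num) − v_13(den) = 1; compare against these criteria.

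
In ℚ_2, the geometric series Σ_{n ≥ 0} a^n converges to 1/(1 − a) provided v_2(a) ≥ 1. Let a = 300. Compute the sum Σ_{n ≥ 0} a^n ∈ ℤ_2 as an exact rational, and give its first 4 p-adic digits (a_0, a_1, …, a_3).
Σ a^n = 1/(1 − a) = -1/299;  first 4 digits = (1, 0, 1, 1)

v_2(a) = 2 ≥ 1, so the series converges in ℤ_2 to 1/(1 − a) = 1/(1 − 300) = -1/299. Expand this rational in ℤ_2: compute digits iteratively via d_i = x_i mod 2, x_{i+1} = (x_i − d_i)/2. The first 4 digits are (1, 0, 1, 1).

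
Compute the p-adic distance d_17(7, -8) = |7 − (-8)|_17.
d_17(7, -8) = 1

Step 1 — x − y = 7 − (-8) = 15. Step 2 — v_17(15) = 0 (factor: 15 = (17^0 · 15); the sign does not affect v_p). Step 3 — |x − y|_17 = 17^{0} = 1.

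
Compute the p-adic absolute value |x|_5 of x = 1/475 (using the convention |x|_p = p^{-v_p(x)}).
|1/475|_5 = 25

Step 1 — compute v_5(x) by factoring powers of 5 out of the numerator and denominator: v_5(1/475) = -2. Step 2 — apply |x|_p = p^{-v_p(x)} = 5^{2} = 25.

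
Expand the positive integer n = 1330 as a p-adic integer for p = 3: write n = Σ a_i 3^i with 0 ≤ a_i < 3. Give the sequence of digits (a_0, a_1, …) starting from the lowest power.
(a_0, a_1, …) = (1, 2, 0, 1, 1, 2, 1)

Repeated division by 3 gives the digits low-to-high: 1330 = 1 + 2·3^1 + 1·3^3 + 1·3^4 + 2·3^5 + 1·3^6. Digit sequence: (1, 2, 0, 1, 1, 2, 1).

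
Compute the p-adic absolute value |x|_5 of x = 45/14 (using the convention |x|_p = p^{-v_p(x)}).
|45/14|_5 = 1/5

Step 1 — compute v_5(x) by factoring powers of 5 out of the numerator and denominator: v_5(45/14) = 1. Step 2 — apply |x|_p = p^{-v_p(x)} = 5^{-1} = 1/5.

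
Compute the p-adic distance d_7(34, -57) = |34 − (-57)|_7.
d_7(34, -57) = 1/7

Step 1 — x − y = 34 − (-57) = 91. Step 2 — v_7(91) = 1 (factor: 91 = (7^1 · 13); the sign does not affect v_p). Step 3 — |x − y|_7 = 7^{-1} = 1/7.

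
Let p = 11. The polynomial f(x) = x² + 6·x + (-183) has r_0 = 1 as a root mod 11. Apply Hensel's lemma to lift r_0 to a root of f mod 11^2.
r_1 = 23 (mod 121)

Hensel: r_{i+1} = r_i − f(r_i)·(f′(r_i))^{-1} mod 11^{i+2}, f′(x) = 2x + 6. Iterate:
  r_0 = 1 (mod 11)
  r_1 = 23 (mod 121)
Final: r = 23 satisfies f(r) ≡ 0 mod 11^2.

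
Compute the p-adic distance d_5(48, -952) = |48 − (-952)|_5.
d_5(48, -952) = 1/125

Step 1 — x − y = 48 − (-952) = 1000. Step 2 — v_5(1000) = 3 (factor: 1000 = (5^3 · 8); the sign does not affect v_p). Step 3 — |x − y|_5 = 5^{-3} = 1/125.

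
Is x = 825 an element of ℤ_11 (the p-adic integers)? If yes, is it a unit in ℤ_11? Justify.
x ∈ ℤ_11 but not a unit; v_11(x) = 1 > 0

ℤ_11 = {x ∈ ℚ_11 : v_11(x) ≥ 0} and ℤ_11^× = {x ∈ ℤ_11 : v_11(x) = 0}. Here v_11(825) = v_11(num) − v_11(den) = 1; compare against these criteria.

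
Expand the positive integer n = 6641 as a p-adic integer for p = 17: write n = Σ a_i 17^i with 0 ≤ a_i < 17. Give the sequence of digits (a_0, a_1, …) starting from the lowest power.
(a_0, a_1, …) = (11, 16, 5, 1)

Repeated division by 17 gives the digits low-to-high: 6641 = 11 + 16·17^1 + 5·17^2 + 1·17^3. Digit sequence: (11, 16, 5, 1).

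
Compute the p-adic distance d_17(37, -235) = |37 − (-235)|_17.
d_17(37, -235) = 1/17

Step 1 — x − y = 37 − (-235) = 272. Step 2 — v_17(272) = 1 (factor: 272 = (17^1 · 16); the sign does not affect v_p). Step 3 — |x − y|_17 = 17^{-1} = 1/17.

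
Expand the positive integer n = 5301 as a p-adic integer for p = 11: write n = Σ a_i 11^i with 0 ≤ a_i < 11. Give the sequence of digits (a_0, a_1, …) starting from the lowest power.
(a_0, a_1, …) = (10, 8, 10, 3)

Repeated division by 11 gives the digits low-to-high: 5301 = 10 + 8·11^1 + 10·11^2 + 3·11^3. Digit sequence: (10, 8, 10, 3).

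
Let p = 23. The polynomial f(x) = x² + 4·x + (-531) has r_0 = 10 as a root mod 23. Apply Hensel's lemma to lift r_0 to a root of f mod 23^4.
r_3 = 21032 (mod 279841)

Hensel: r_{i+1} = r_i − f(r_i)·(f′(r_i))^{-1} mod 23^{i+2}, f′(x) = 2x + 4. Iterate:
  r_0 = 10 (mod 23)
  r_1 = 401 (mod 529)
  r_2 = 8865 (mod 12167)
  r_3 = 21032 (mod 279841)
Final: r = 21032 satisfies f(r) ≡ 0 mod 23^4.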